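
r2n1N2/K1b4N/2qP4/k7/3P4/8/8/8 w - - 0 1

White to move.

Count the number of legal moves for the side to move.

0

White to move; king on a7.
In check: yes, from the black rook on a8.
Legal moves: none.
Count: 0.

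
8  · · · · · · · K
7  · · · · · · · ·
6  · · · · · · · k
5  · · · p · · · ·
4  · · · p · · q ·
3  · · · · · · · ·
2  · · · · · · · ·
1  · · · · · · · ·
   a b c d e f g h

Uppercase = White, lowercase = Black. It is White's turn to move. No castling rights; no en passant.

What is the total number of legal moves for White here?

White to move; king on h8.
In check: no.
Legal moves: none.
Count: 0.

0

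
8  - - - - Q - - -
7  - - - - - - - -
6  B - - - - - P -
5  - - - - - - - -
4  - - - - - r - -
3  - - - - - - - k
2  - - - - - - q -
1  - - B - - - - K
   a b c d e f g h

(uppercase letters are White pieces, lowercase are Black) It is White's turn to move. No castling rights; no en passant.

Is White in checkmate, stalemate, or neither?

White to move; white king on h1.
In check: yes, from the black queen on g2.
King squares — g1: attacked by Qg2; g2: attacked by Kh3; h2: attacked by Qg2.
Legal moves for White: none.
In check with no legal moves → checkmate.

checkmate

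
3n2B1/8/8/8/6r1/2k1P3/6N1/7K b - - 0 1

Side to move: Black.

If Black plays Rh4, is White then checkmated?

no

After Rh4: white king on h1; in check: yes, from the black rook on h4.
White has 2 legal replies: Kg1, Nxh4.
In check but a legal move exists → not checkmate.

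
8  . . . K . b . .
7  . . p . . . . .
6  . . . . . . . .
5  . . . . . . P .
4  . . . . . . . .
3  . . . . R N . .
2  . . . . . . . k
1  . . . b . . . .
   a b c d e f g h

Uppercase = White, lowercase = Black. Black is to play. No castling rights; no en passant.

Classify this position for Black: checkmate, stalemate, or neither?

neither

Black to move; black king on h2.
In check: yes, from the white knight on f3.
King squares — g1: attacked by Nf3; h1: available; g2: available; g3: available; h3: available.
Legal moves for Black: Kh3, Kg3, Kg2, Kh1, Bxf3.
Black is in check but has 5 legal moves → neither.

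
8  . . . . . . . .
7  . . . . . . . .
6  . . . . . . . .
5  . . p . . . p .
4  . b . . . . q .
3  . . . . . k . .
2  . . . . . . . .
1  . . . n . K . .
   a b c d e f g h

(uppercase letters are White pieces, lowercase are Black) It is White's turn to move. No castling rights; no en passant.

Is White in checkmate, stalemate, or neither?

White to move; white king on f1.
In check: no.
King squares — e1: attacked by Bb4; g1: attacked by Qg4; e2: attacked by Kf3; f2: attacked by Nd1; g2: attacked by Kf3.
Legal moves for White: none.
Not in check and no legal moves → stalemate.

stalemate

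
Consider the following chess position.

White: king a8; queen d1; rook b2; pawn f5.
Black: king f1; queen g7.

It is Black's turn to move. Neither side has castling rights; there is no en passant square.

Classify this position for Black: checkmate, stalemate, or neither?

Black to move; black king on f1.
In check: yes, from the white queen on d1.
King squares — e1: attacked by Qd1; g1: attacked by Qd1; e2: attacked by Qd1; f2: attacked by Rb2; g2: attacked by Rb2.
Legal moves for Black: none.
In check with no legal moves → checkmate.

checkmate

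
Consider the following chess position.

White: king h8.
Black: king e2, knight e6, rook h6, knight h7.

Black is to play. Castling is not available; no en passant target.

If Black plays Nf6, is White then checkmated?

yes

After Nf6: white king on h8; in check: yes, from the black rook on h6.
King squares — g7: attacked by Ne6; h7: attacked by Nf6; g8: attacked by Nf6.
White has no legal moves → checkmate.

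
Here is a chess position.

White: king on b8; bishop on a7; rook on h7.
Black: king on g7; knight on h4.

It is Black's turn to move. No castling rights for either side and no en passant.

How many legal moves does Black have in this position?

5

Black to move; king on g7.
In check: yes, from the white rook on h7.
Legal moves: Kg8, Kf8, Kxh7, Kg6, Kf6.
Count: 5.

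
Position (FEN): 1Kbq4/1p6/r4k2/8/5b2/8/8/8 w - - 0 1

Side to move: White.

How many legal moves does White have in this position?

0

White to move; king on b8.
In check: yes, from the black bishop on f4.
Legal moves: none.
Count: 0.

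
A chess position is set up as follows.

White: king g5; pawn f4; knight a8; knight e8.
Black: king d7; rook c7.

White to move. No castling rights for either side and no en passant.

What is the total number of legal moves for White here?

14

White to move; king on g5.
In check: no.
Legal moves: Ng7, Nexc7, Nf6+, Nd6, Naxc7, Nb6+, Kh6, Kg6, Kf6, Kh5, Kf5, Kh4, Kg4, f5.
Count: 14.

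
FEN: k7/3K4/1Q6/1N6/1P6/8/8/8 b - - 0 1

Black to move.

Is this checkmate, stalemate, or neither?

Black to move; black king on a8.
In check: no.
King squares — a7: attacked by Nb5; b7: attacked by Qb6; b8: attacked by Qb6.
Legal moves for Black: none.
Not in check and no legal moves → stalemate.

stalemate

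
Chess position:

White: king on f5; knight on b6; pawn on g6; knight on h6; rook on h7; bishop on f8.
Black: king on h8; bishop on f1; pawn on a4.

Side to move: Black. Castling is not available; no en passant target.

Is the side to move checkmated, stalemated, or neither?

Black to move; black king on h8.
In check: yes, from the white rook on h7.
King squares — g7: attacked by Rh7; h7: attacked by Pg6; g8: attacked by Nh6.
Legal moves for Black: none.
In check with no legal moves → checkmate.

checkmate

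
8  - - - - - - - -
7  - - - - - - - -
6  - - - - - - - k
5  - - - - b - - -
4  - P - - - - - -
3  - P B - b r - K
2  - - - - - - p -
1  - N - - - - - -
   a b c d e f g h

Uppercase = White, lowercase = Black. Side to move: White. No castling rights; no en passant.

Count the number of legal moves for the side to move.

3

White to move; king on h3.
In check: yes, from the black rook on f3.
Legal moves: Kh4, Kg4, Kxg2.
Count: 3.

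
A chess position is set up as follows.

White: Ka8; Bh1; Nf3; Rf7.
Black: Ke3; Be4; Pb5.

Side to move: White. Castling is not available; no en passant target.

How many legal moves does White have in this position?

3

White to move; king on a8.
In check: yes, from the black bishop on e4.
Legal moves: Kb8, Ka7, Rb7.
Count: 3.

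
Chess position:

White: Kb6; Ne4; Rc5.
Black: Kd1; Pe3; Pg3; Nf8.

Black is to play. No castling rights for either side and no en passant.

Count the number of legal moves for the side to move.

8

Black to move; king on d1.
In check: no.
Legal moves: Nh7, Nd7+, Ng6, Ne6, Ke2, Ke1, g2, e2.
Count: 8.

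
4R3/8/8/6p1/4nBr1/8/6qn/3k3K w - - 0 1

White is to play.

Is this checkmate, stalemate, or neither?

White to move; white king on h1.
In check: yes, from the black queen on g2.
King squares — g1: attacked by Qg2; g2: attacked by Rg4; h2: attacked by Qg2.
Legal moves for White: none.
In check with no legal moves → checkmate.

checkmate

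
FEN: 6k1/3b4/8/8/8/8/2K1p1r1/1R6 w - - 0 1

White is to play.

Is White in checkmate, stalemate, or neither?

neither

White to move; white king on c2.
In check: no.
Legal moves for White include: Kd3, Kc3, Kb3, Kd2, Kb2, Kc1, Rb8+, Rb7, Rb6, Rb5, Rb4, Rb3, Rb2, Rh1, Rg1, Rf1, Re1, Rd1, ... (list truncated; more exist).
White has legal moves and is not in check → neither.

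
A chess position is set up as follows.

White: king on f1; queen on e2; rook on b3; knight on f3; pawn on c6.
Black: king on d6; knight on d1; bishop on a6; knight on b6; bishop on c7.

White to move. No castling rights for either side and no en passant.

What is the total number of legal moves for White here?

White to move; king on f1.
In check: no.
Legal moves: Ng5, Ne5, Nh4, Nd4, Nh2, Nd2, Ng1, Ne1, Rxb6, Rb5, Rb4, Re3, Rd3+, Rc3, Ra3, Rb2, Rb1, Qxa6, Qb5, Qc4, Qd3+, Kg2, Kg1, Ke1.
Count: 24.

24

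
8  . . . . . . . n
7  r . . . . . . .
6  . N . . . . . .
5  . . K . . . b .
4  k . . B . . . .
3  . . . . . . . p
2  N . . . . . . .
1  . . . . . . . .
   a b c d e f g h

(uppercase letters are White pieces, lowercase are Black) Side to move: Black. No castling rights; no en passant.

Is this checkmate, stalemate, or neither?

Black to move; black king on a4.
In check: yes, from the white knight on b6.
King squares — a3: available; b3: available; b4: attacked by Na2; a5: available; b5: attacked by Kc5.
Legal moves for Black: Ka5, Kb3, Ka3.
Black is in check but has 3 legal moves → neither.

neither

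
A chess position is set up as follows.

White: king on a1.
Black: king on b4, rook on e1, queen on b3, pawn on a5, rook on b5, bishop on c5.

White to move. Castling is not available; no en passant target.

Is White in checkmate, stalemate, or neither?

White to move; white king on a1.
In check: yes, from the black rook on e1.
King squares — b1: attacked by Re1; a2: attacked by Qb3; b2: attacked by Qb3.
Legal moves for White: none.
In check with no legal moves → checkmate.

checkmate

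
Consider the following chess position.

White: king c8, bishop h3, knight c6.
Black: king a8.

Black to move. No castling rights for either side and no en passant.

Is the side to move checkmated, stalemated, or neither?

stalemate

Black to move; black king on a8.
In check: no.
King squares — a7: attacked by Nc6; b7: attacked by Kc8; b8: attacked by Nc6.
Legal moves for Black: none.
Not in check and no legal moves → stalemate.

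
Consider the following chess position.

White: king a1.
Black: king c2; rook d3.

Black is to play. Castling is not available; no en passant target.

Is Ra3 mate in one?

yes

After Ra3: white king on a1; in check: yes, from the black rook on a3.
King squares — b1: attacked by Kc2; a2: attacked by Ra3; b2: attacked by Kc2.
White has no legal moves → checkmate.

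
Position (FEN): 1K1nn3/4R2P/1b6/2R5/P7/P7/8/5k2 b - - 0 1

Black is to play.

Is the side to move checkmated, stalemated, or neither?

neither

Black to move; black king on f1.
In check: no.
Legal moves for Black: Ng7, Nc7, Nf6, Nd6, Nf7, Nb7, Ne6, Nc6+, Bc7+, Ba7+, Bxc5, Ba5, Kg2, Kf2, Kg1.
Black has 15 legal moves and is not in check → neither.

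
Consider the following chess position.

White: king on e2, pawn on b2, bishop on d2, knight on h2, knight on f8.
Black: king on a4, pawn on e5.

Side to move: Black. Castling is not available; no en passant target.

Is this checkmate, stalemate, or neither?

Black to move; black king on a4.
In check: no.
Legal moves for Black: Kb5, Kb3, e4.
Black has 3 legal moves and is not in check → neither.

neither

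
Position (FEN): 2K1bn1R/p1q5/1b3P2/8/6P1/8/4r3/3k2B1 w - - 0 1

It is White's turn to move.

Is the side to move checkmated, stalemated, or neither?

checkmate

White to move; white king on c8.
In check: yes, from the black queen on c7.
King squares — b7: attacked by Qc7; c7: attacked by Bb6; d7: attacked by Qc7; b8: attacked by Qc7; d8: attacked by Qc7.
Legal moves for White: none.
In check with no legal moves → checkmate.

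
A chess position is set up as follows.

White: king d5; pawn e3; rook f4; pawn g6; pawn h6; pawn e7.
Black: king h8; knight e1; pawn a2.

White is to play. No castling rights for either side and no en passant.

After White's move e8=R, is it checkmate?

yes

After e8=R: black king on h8; in check: yes, from the white rook on e8.
King squares — g7: attacked by Ph6; h7: attacked by Pg6; g8: attacked by Re8.
Black has no legal moves → checkmate.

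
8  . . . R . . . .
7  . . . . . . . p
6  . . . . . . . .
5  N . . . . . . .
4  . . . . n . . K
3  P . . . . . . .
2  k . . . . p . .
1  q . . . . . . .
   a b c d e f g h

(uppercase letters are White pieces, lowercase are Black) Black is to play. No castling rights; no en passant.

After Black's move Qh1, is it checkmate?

After Qh1: white king on h4; in check: yes, from the black queen on h1.
White has 1 legal reply: Kg4.
In check but a legal move exists → not checkmate.

no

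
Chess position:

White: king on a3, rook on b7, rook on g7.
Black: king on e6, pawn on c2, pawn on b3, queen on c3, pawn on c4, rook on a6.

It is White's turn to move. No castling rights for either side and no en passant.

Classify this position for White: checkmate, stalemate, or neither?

checkmate

White to move; white king on a3.
In check: yes, from the black rook on a6.
King squares — a2: attacked by Pb3; b2: attacked by Qc3; b3: attacked by Qc3; a4: attacked by Ra6; b4: attacked by Qc3.
Legal moves for White: none.
In check with no legal moves → checkmate.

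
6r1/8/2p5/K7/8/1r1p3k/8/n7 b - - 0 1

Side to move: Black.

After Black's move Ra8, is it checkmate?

yes

After Ra8: white king on a5; in check: yes, from the black rook on a8.
King squares — a4: attacked by Ra8; b4: attacked by Rb3; b5: attacked by Rb3; a6: attacked by Ra8; b6: attacked by Rb3.
White has no legal moves → checkmate.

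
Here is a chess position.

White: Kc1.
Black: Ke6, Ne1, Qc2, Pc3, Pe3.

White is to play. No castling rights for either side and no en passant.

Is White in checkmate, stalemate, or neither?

White to move; white king on c1.
In check: yes, from the black queen on c2.
King squares — b1: attacked by Qc2; d1: attacked by Qc2; b2: attacked by Qc2; c2: attacked by Ne1; d2: attacked by Qc2.
Legal moves for White: none.
In check with no legal moves → checkmate.

checkmate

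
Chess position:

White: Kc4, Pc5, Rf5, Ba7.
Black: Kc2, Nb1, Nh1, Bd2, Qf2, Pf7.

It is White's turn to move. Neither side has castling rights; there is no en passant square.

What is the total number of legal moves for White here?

White to move; king on c4.
In check: no.
Legal moves: Bb8, Bb6, Rxf7, Rf6, Rh5, Rg5, Re5, Rd5, Rf4, Rf3, Rxf2, Kd5, Kb5, c6.
Count: 14.

14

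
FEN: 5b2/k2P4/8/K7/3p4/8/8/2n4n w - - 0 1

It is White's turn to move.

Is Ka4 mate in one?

After Ka4: black king on a7; in check: no.
Black is not in check, so this cannot be checkmate.

no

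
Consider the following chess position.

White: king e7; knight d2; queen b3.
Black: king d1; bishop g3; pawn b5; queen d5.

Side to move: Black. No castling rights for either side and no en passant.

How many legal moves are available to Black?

5

Black to move; king on d1.
In check: yes, from the white queen on b3.
Legal moves: Ke2, Kxd2, Ke1, Kc1, Qxb3.
Count: 5.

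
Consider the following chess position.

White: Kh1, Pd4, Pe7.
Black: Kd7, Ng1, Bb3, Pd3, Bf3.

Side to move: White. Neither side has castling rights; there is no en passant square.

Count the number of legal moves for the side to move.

2

White to move; king on h1.
In check: yes, from the black bishop on f3.
Legal moves: Kh2, Kxg1.
Count: 2.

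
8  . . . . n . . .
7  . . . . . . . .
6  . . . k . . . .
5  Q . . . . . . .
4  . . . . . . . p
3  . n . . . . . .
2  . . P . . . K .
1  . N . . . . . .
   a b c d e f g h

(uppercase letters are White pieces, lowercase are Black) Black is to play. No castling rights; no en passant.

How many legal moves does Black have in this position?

14

Black to move; king on d6.
In check: no.
Legal moves: Ng7, Nc7, Nf6, Ke7, Kd7, Ke6, Kc6, Nc5, Nxa5, Nd4, Nd2, Nc1, Na1, h3+.
Count: 14.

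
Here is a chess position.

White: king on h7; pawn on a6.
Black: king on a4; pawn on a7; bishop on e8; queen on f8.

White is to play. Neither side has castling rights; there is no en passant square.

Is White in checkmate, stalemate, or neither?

White to move; white king on h7.
In check: no.
King squares — g6: attacked by Be8; h6: attacked by Qf8; g7: attacked by Qf8; g8: attacked by Qf8; h8: attacked by Qf8.
Legal moves for White: none.
Not in check and no legal moves → stalemate.

stalemate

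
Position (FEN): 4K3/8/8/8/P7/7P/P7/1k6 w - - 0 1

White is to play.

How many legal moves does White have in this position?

8

White to move; king on e8.
In check: no.
Legal moves: Kf8, Kd8, Kf7, Ke7, Kd7, a5, h4, a3.
Count: 8.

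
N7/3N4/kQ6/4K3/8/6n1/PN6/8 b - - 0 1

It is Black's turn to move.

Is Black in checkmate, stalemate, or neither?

checkmate

Black to move; black king on a6.
In check: yes, from the white queen on b6.
King squares — a5: attacked by Qb6; b5: attacked by Qb6; b6: attacked by Nd7; a7: attacked by Qb6; b7: attacked by Qb6.
Legal moves for Black: none.
In check with no legal moves → checkmate.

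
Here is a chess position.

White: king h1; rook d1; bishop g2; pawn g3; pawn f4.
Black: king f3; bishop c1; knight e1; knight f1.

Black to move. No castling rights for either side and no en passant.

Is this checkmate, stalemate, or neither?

Black to move; black king on f3.
In check: yes, from the white bishop on g2.
King squares — e2: available; f2: available; g2: attacked by Kh1; e3: available; g3: available; e4: attacked by Bg2; f4: attacked by Pg3; g4: available.
Legal moves for Black: Kg4, Kxg3, Ke3, Kf2, Ke2, Nxg2.
Black is in check but has 6 legal moves → neither.

neither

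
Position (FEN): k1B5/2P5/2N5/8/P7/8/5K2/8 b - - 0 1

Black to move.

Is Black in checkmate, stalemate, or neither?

Black to move; black king on a8.
In check: no.
King squares — a7: attacked by Nc6; b7: attacked by Bc8; b8: attacked by Nc6.
Legal moves for Black: none.
Not in check and no legal moves → stalemate.

stalemate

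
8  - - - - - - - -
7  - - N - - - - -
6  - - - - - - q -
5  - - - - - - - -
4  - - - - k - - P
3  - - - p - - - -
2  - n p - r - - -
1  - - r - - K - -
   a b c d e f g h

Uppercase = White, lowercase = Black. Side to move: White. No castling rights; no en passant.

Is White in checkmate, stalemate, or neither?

checkmate

White to move; white king on f1.
In check: yes, from the black rook on c1.
King squares — e1: attacked by Rc1; g1: attacked by Rc1; e2: attacked by Pd3; f2: attacked by Re2; g2: attacked by Re2.
Legal moves for White: none.
In check with no legal moves → checkmate.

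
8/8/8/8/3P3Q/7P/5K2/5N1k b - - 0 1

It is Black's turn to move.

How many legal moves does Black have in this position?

Black to move; king on h1.
In check: no.
Legal moves: none.
Count: 0.

0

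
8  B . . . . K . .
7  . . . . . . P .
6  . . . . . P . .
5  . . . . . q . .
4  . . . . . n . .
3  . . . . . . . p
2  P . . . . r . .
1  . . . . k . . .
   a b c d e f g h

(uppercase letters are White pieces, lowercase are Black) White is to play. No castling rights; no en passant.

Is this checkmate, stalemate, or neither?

neither

White to move; white king on f8.
In check: no.
Legal moves for White: Kg8, Ke8, Kf7, Ke7, Bb7, Bc6, Bd5, Be4, Bf3, Bg2, Bh1, g8=Q, g8=R, g8=B, g8=N, f7, a3, a4.
White has 18 legal moves and is not in check → neither.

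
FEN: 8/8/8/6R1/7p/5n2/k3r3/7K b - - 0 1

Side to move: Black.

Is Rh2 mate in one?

yes

After Rh2: white king on h1; in check: yes, from the black rook on h2.
King squares — g1: attacked by Nf3; g2: attacked by Rh2; h2: attacked by Nf3.
White has no legal moves → checkmate.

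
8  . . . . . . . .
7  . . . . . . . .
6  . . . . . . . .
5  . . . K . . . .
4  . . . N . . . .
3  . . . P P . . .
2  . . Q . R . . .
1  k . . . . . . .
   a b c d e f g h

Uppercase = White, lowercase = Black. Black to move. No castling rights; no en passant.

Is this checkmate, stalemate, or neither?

Black to move; black king on a1.
In check: no.
King squares — b1: attacked by Qc2; a2: attacked by Qc2; b2: attacked by Qc2.
Legal moves for Black: none.
Not in check and no legal moves → stalemate.

stalemate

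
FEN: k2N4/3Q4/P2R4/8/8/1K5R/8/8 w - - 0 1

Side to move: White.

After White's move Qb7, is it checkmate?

yes

After Qb7: black king on a8; in check: yes, from the white queen on b7.
King squares — a7: attacked by Qb7; b7: attacked by Pa6; b8: attacked by Qb7.
Black has no legal moves → checkmate.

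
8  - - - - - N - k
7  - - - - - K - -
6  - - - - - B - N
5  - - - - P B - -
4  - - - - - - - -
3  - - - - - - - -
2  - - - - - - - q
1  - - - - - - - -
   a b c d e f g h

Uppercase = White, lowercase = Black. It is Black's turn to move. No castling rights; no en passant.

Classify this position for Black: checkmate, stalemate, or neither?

Black to move; black king on h8.
In check: yes, from the white bishop on f6.
King squares — g7: attacked by Bf6; h7: attacked by Bf5; g8: attacked by Nh6.
Legal moves for Black: none.
In check with no legal moves → checkmate.

checkmate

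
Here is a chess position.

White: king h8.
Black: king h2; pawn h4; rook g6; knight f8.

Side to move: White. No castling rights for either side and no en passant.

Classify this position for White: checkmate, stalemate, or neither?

stalemate

White to move; white king on h8.
In check: no.
King squares — g7: attacked by Rg6; h7: attacked by Nf8; g8: attacked by Rg6.
Legal moves for White: none.
Not in check and no legal moves → stalemate.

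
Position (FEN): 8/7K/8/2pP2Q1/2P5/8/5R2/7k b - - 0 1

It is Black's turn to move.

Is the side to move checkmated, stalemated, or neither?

stalemate

Black to move; black king on h1.
In check: no.
King squares — g1: attacked by Qg5; g2: attacked by Rf2; h2: attacked by Rf2.
Legal moves for Black: none.
Not in check and no legal moves → stalemate.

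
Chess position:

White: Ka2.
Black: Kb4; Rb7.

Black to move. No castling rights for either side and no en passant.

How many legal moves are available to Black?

16

Black to move; king on b4.
In check: no.
Legal moves: Rb8, Rh7, Rg7, Rf7, Re7, Rd7, Rc7, Ra7+, Rb6, Rb5, Kc5, Kb5, Ka5, Kc4, Ka4, Kc3.
Count: 16.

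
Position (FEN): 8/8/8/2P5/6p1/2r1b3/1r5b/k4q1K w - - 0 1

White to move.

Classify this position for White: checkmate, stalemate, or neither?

White to move; white king on h1.
In check: yes, from the black queen on f1.
King squares — g1: attacked by Qf1; g2: attacked by Qf1; h2: attacked by Rb2.
Legal moves for White: none.
In check with no legal moves → checkmate.

checkmate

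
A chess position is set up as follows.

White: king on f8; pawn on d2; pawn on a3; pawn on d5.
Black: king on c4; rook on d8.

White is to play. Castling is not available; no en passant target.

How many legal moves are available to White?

3

White to move; king on f8.
In check: yes, from the black rook on d8.
Legal moves: Kg7, Kf7, Ke7.
Count: 3.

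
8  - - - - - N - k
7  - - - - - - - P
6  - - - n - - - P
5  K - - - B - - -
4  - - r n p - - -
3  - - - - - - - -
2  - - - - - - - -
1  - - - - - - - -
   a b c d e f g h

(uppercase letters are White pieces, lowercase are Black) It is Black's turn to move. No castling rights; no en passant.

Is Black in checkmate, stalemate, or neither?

checkmate

Black to move; black king on h8.
In check: yes, from the white bishop on e5.
King squares — g7: attacked by Be5; h7: attacked by Nf8; g8: attacked by Ph7.
Legal moves for Black: none.
In check with no legal moves → checkmate.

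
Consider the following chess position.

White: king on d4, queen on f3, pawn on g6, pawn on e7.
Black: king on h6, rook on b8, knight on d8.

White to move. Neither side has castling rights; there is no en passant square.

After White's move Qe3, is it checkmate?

After Qe3: black king on h6; in check: yes, from the white queen on e3.
Black has 3 legal replies: Kg7, Kxg6, Kh5.
In check but a legal move exists → not checkmate.

no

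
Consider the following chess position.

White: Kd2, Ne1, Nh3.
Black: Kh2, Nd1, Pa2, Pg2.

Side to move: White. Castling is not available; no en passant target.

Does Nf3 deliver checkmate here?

After Nf3: black king on h2; in check: yes, from the white knight on f3.
Black has 3 legal replies: Kxh3, Kg3, Kh1.
In check but a legal move exists → not checkmate.

no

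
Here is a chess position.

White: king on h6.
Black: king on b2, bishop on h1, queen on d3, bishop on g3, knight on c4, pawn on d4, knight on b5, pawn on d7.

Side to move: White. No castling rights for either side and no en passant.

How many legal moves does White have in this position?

White to move; king on h6.
In check: no.
Legal moves: Kg7, Kh5, Kg5.
Count: 3.

3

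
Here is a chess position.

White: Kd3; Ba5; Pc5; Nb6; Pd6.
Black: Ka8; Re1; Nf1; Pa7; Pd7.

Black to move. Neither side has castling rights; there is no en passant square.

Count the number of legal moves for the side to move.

3

Black to move; king on a8.
In check: yes, from the white knight on b6.
Legal moves: Kb8, Kb7, axb6.
Count: 3.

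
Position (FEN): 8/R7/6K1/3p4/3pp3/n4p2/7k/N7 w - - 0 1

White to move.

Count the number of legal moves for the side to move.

22

White to move; king on g6.
In check: no.
Legal moves: Ra8, Rh7+, Rg7, Rf7, Re7, Rd7, Rc7, Rb7, Ra6, Ra5, Ra4, Rxa3, Kh7, Kg7, Kf7, Kh6, Kf6, Kh5, Kg5, Kf5, Nb3, Nc2.
Count: 22.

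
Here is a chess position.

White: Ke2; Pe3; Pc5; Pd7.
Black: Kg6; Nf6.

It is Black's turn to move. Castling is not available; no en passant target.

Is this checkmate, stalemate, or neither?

neither

Black to move; black king on g6.
In check: no.
Legal moves for Black: Kh7, Kg7, Kf7, Kh6, Kh5, Kg5, Kf5, Ng8, Ne8, Nh7, Nxd7, Nh5, Nd5, Ng4, Ne4.
Black has 15 legal moves and is not in check → neither.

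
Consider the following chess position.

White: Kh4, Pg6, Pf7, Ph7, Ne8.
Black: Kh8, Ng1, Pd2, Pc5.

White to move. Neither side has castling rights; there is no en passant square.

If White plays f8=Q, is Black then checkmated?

After f8=Q: black king on h8; in check: yes, from the white queen on f8.
King squares — g7: attacked by Ne8; h7: attacked by Pg6; g8: attacked by Ph7.
Black has no legal moves → checkmate.

yes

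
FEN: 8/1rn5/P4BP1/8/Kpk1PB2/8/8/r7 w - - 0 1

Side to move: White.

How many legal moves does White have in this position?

1

White to move; king on a4.
In check: yes, from the black rook on a1.
Legal moves: Bxa1.
Count: 1.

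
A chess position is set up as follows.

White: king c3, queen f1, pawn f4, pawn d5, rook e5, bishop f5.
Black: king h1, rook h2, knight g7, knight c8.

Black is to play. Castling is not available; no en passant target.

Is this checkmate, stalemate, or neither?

checkmate

Black to move; black king on h1.
In check: yes, from the white queen on f1.
King squares — g1: attacked by Qf1; g2: attacked by Qf1; h2: own rook.
Legal moves for Black: none.
In check with no legal moves → checkmate.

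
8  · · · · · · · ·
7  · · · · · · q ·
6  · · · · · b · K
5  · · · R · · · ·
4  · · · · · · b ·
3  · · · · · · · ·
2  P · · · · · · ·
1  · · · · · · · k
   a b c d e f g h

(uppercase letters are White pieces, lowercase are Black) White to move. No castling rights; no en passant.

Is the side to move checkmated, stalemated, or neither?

checkmate

White to move; white king on h6.
In check: yes, from the black queen on g7.
King squares — g5: attacked by Bf6; h5: attacked by Bg4; g6: attacked by Qg7; g7: attacked by Bf6; h7: attacked by Qg7.
Legal moves for White: none.
In check with no legal moves → checkmate.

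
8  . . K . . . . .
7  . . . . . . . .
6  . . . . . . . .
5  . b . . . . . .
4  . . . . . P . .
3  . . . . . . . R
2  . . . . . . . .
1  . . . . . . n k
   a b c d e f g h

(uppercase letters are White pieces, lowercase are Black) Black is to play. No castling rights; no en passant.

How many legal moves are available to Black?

2

Black to move; king on h1.
In check: yes, from the white rook on h3.
Legal moves: Kg2, Nxh3.
Count: 2.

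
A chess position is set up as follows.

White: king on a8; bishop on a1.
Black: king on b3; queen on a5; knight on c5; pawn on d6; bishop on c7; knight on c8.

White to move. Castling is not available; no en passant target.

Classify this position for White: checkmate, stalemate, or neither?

checkmate

White to move; white king on a8.
In check: yes, from the black queen on a5.
King squares — a7: attacked by Qa5; b7: attacked by Nc5; b8: attacked by Bc7.
Legal moves for White: none.
In check with no legal moves → checkmate.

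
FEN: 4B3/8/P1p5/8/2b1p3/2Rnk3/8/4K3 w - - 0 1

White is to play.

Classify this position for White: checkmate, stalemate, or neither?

neither

White to move; white king on e1.
In check: yes, from the black knight on d3.
King squares — d1: available; f1: available; d2: attacked by Ke3; e2: attacked by Ke3; f2: attacked by Nd3.
Legal moves for White: Kf1, Kd1, Rxd3+.
White is in check but has 3 legal moves → neither.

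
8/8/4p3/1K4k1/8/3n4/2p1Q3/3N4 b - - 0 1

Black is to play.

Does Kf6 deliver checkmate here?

After Kf6: white king on b5; in check: no.
White is not in check, so this cannot be checkmate.

no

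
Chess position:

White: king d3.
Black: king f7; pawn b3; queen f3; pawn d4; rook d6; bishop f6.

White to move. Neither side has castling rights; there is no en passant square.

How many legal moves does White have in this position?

White to move; king on d3.
In check: yes, from the black queen on f3.
Legal moves: Kc4, Kd2.
Count: 2.

2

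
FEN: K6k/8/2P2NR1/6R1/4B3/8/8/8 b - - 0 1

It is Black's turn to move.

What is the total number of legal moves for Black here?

Black to move; king on h8.
In check: no.
Legal moves: none.
Count: 0.

0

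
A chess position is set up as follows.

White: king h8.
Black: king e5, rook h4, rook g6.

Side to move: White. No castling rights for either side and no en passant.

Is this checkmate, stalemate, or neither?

White to move; white king on h8.
In check: yes, from the black rook on h4.
King squares — g7: attacked by Rg6; h7: attacked by Rh4; g8: attacked by Rg6.
Legal moves for White: none.
In check with no legal moves → checkmate.

checkmate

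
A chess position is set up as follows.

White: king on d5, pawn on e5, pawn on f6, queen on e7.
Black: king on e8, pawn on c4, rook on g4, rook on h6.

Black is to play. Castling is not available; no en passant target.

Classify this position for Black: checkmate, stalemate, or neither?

Black to move; black king on e8.
In check: yes, from the white queen on e7.
King squares — d7: attacked by Qe7; e7: attacked by Pf6; f7: attacked by Qe7; d8: attacked by Qe7; f8: attacked by Qe7.
Legal moves for Black: none.
In check with no legal moves → checkmate.

checkmate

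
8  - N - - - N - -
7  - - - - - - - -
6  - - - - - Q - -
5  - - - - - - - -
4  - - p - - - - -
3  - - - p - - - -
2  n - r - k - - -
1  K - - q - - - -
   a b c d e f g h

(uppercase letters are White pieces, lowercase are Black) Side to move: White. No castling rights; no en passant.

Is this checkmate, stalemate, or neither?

checkmate

White to move; white king on a1.
In check: yes, from the black queen on d1.
King squares — b1: attacked by Qd1; a2: attacked by Rc2; b2: attacked by Rc2.
Legal moves for White: none.
In check with no legal moves → checkmate.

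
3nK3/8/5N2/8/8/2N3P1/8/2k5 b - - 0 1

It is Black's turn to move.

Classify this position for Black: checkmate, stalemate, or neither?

neither

Black to move; black king on c1.
In check: no.
Legal moves for Black: Nf7, Nb7, Ne6, Nc6, Kd2, Kc2, Kb2.
Black has 7 legal moves and is not in check → neither.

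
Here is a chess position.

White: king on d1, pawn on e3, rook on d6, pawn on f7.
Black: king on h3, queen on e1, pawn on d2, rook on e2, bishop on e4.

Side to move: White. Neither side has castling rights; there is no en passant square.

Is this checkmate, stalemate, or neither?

White to move; white king on d1.
In check: yes, from the black queen on e1.
King squares — c1: attacked by Qe1; e1: attacked by Pd2; c2: attacked by Be4; d2: attacked by Qe1; e2: attacked by Qe1.
Legal moves for White: none.
In check with no legal moves → checkmate.

checkmate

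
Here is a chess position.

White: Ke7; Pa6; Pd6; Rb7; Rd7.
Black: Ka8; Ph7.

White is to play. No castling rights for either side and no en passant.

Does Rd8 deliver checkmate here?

yes

After Rd8: black king on a8; in check: yes, from the white rook on d8.
King squares — a7: attacked by Rb7; b7: attacked by Pa6; b8: attacked by Rb7.
Black has no legal moves → checkmate.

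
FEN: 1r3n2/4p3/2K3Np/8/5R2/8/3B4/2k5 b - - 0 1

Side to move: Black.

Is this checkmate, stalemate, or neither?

neither

Black to move; black king on c1.
In check: yes, from the white bishop on d2.
Legal moves for Black: Kxd2, Kc2, Kb2, Kd1, Kb1.
Black is in check but has 5 legal moves → neither.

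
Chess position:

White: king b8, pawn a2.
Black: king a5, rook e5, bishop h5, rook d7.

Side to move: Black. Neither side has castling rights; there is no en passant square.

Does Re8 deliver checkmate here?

yes

After Re8: white king on b8; in check: yes, from the black rook on e8.
King squares — a7: attacked by Rd7; b7: attacked by Rd7; c7: attacked by Rd7; a8: attacked by Re8; c8: attacked by Re8.
White has no legal moves → checkmate.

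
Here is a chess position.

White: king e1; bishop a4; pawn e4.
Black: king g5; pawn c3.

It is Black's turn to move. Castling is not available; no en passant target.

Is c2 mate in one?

no

After c2: white king on e1; in check: no.
White is not in check, so this cannot be checkmate.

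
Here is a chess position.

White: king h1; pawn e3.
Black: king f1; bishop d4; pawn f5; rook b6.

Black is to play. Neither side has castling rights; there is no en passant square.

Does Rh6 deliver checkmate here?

yes

After Rh6: white king on h1; in check: yes, from the black rook on h6.
King squares — g1: attacked by Kf1; g2: attacked by Kf1; h2: attacked by Rh6.
White has no legal moves → checkmate.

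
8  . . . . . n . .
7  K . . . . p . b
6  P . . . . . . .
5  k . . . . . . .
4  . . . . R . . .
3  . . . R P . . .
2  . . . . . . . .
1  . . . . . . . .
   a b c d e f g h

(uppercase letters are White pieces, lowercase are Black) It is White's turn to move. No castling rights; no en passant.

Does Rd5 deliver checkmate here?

yes

After Rd5: black king on a5; in check: yes, from the white rook on d5.
King squares — a4: attacked by Re4; b4: attacked by Re4; b5: attacked by Rd5; a6: attacked by Ka7; b6: attacked by Ka7.
Black has no legal moves → checkmate.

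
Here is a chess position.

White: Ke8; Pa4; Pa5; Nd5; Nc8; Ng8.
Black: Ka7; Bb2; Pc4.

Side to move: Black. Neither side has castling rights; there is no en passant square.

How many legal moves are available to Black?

Black to move; king on a7.
In check: yes, from the white knight on c8.
Legal moves: Kb8, Ka8, Kb7, Ka6.
Count: 4.

4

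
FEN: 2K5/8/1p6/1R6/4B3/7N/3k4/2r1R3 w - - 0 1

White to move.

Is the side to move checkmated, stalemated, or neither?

neither

White to move; white king on c8.
In check: yes, from the black rook on c1.
Legal moves for White: Kd8, Kb8, Kd7, Kb7, Rc5, Bc6, Bc2, Rxc1.
White is in check but has 8 legal moves → neither.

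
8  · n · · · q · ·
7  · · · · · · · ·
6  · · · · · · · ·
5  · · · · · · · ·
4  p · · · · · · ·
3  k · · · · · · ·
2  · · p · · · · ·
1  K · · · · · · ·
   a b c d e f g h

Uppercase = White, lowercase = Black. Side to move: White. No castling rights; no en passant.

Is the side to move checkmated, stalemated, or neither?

stalemate

White to move; white king on a1.
In check: no.
King squares — b1: attacked by Pc2; a2: attacked by Ka3; b2: attacked by Ka3.
Legal moves for White: none.
Not in check and no legal moves → stalemate.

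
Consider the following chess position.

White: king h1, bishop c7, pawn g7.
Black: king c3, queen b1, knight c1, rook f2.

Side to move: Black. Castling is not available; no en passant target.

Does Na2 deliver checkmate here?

After Na2: white king on h1; in check: yes, from the black queen on b1.
King squares — g1: attacked by Qb1; g2: attacked by Rf2; h2: attacked by Rf2.
White has no legal moves → checkmate.

yes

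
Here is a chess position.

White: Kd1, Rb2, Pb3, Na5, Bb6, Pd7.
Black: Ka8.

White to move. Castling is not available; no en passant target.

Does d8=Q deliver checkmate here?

yes

After d8=Q: black king on a8; in check: yes, from the white queen on d8.
King squares — a7: attacked by Bb6; b7: attacked by Na5; b8: attacked by Qd8.
Black has no legal moves → checkmate.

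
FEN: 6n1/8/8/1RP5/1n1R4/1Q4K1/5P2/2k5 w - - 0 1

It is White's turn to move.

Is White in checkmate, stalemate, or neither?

White to move; white king on g3.
In check: no.
Legal moves for White include: Rb8, Rb7, Rb6, Ra5, Rbxb4, Rd8, Rd7, Rd6, Rd5, Rh4, Rg4, Rf4, Re4, Rc4+, Rdxb4, Rd3, Rd2, Rd1#, ... (list truncated; more exist).
White has legal moves and is not in check → neither.

neither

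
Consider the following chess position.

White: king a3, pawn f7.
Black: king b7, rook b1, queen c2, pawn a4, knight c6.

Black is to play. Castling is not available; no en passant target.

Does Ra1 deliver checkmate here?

After Ra1: white king on a3; in check: yes, from the black rook on a1.
King squares — a2: attacked by Ra1; b2: attacked by Qc2; b3: attacked by Qc2; a4: attacked by Ra1; b4: attacked by Nc6.
White has no legal moves → checkmate.

yes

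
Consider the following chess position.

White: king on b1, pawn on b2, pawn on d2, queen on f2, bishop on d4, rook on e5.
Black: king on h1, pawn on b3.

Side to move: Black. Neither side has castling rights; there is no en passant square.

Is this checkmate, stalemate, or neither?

Black to move; black king on h1.
In check: no.
King squares — g1: attacked by Qf2; g2: attacked by Qf2; h2: attacked by Qf2.
Legal moves for Black: none.
Not in check and no legal moves → stalemate.

stalemate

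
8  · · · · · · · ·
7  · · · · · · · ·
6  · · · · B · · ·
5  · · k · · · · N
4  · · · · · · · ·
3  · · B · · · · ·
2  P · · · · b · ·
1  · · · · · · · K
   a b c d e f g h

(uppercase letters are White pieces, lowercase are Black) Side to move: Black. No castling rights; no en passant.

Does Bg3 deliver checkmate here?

no

After Bg3: white king on h1; in check: no.
White is not in check, so this cannot be checkmate.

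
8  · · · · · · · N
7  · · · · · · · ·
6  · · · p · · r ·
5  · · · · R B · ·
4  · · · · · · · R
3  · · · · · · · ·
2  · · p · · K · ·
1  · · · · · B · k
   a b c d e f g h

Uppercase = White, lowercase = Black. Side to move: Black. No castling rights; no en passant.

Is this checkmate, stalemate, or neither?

Black to move; black king on h1.
In check: yes, from the white rook on h4.
King squares — g1: attacked by Kf2; g2: attacked by Bf1; h2: attacked by Rh4.
Legal moves for Black: none.
In check with no legal moves → checkmate.

checkmate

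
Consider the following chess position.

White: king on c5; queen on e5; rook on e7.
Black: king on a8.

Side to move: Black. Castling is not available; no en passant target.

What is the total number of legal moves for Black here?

0

Black to move; king on a8.
In check: no.
Legal moves: none.
Count: 0.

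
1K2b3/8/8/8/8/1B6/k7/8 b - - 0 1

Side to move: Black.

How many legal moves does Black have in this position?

Black to move; king on a2.
In check: yes, from the white bishop on b3.
Legal moves: Kxb3, Ka3, Kb2, Kb1, Ka1.
Count: 5.

5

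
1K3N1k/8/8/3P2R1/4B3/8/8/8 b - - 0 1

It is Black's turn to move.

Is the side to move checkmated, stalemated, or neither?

stalemate

Black to move; black king on h8.
In check: no.
King squares — g7: attacked by Rg5; h7: attacked by Be4; g8: attacked by Rg5.
Legal moves for Black: none.
Not in check and no legal moves → stalemate.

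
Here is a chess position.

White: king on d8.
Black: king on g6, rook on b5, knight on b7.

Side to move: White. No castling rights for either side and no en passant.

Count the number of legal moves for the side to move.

5

White to move; king on d8.
In check: yes, from the black knight on b7.
Legal moves: Ke8, Kc8, Ke7, Kd7, Kc7.
Count: 5.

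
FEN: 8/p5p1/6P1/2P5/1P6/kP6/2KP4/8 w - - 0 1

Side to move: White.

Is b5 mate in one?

no

After b5: black king on a3; in check: no.
Black is not in check, so this cannot be checkmate.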